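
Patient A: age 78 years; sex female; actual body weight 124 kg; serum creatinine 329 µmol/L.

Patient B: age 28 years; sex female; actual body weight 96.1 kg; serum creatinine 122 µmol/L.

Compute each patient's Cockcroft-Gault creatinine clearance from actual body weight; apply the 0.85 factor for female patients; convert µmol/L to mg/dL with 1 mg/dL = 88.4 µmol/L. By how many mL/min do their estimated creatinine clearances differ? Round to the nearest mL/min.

68 mL/min

Patient A: SCr = 329 / 88.4 = 3.722 mg/dL
Patient A: CrCl = (140 − 78) × 124 / (72 × 3.722) × 0.85 = 7688.0 / 267.98 × 0.85 ≈ 24.4 mL/min
Patient B: SCr = 122 / 88.4 = 1.38 mg/dL
Patient B: CrCl = (140 − 28) × 96.1 / (72 × 1.38) × 0.85 = 10763.2 / 99.36 × 0.85 ≈ 92.1 mL/min
|24.4 − 92.1| = 67.7 mL/min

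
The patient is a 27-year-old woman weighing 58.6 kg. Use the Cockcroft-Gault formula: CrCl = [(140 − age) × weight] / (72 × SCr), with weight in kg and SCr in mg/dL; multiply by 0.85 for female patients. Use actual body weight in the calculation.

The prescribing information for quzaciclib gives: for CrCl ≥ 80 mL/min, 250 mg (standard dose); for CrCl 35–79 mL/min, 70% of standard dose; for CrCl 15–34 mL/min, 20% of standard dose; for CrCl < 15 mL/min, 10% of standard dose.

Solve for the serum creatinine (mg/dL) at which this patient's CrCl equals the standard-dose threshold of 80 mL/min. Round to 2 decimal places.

Standard dose requires CrCl ≥ 80 mL/min.
Set (140 − 27) × 58.6 × 0.85 / (72 × SCr) = 80
SCr = (140 − 27) × 58.6 × 0.85 / (72 × 80) = 0.977 mg/dL

0.98 mg/dL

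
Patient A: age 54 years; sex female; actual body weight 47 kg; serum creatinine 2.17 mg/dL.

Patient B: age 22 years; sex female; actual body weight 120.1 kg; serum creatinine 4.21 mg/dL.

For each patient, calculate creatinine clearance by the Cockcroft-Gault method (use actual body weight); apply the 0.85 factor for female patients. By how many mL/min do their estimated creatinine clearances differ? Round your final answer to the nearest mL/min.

Patient A: CrCl = (140 − 54) × 47 / (72 × 2.17) × 0.85 = 4042.0 / 156.24 × 0.85 ≈ 22.0 mL/min
Patient B: CrCl = (140 − 22) × 120.1 / (72 × 4.21) × 0.85 = 14171.8 / 303.12 × 0.85 ≈ 39.7 mL/min
|22.0 − 39.7| = 17.7 mL/min

18 mL/min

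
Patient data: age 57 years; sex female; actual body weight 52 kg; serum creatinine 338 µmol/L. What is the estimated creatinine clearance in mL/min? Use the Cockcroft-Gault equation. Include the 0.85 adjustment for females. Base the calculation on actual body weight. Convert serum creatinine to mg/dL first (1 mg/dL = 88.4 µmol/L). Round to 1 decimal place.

13.3 mL/min

SCr = 338 / 88.4 = 3.824 mg/dL
CrCl = (140 − 57) × 52 / (72 × 3.824) × 0.85 = 4316.0 / 275.33 × 0.85 ≈ 13.3 mL/min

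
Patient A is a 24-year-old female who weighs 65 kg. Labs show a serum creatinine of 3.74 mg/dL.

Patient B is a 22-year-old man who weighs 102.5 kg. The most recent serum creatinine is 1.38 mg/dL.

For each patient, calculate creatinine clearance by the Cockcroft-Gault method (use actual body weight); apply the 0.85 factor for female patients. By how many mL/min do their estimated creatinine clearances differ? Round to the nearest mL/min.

Patient A: CrCl = (140 − 24) × 65 / (72 × 3.74) × 0.85 = 7540.0 / 269.28 × 0.85 ≈ 23.8 mL/min
Patient B: CrCl = (140 − 22) × 102.5 / (72 × 1.38) = 12095.0 / 99.36 ≈ 121.7 mL/min
|23.8 − 121.7| = 97.9 mL/min

98 mL/min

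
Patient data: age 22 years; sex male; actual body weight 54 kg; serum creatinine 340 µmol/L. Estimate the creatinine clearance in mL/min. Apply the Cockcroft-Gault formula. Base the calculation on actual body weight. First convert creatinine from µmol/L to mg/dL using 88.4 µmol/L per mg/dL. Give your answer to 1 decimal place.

SCr = 340 / 88.4 = 3.846 mg/dL
CrCl = (140 − 22) × 54 / (72 × 3.846) = 6372.0 / 276.91 ≈ 23.0 mL/min

23.0 mL/min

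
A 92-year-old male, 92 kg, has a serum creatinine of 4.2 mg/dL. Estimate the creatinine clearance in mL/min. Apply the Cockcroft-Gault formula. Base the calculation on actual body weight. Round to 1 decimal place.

14.6 mL/min

CrCl = (140 − 92) × 92 / (72 × 4.2) = 4416.0 / 302.40 ≈ 14.6 mL/min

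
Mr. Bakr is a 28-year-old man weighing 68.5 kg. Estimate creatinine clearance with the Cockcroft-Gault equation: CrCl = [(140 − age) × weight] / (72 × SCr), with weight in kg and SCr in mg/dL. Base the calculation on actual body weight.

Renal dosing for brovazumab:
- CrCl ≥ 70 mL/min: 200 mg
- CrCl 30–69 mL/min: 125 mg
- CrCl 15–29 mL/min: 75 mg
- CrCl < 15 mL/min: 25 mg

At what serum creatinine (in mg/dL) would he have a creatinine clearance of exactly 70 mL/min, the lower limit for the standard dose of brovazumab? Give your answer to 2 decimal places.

Standard dose requires CrCl ≥ 70 mL/min.
Set (140 − 28) × 68.5 / (72 × SCr) = 70
SCr = (140 − 28) × 68.5 / (72 × 70) = 1.522 mg/dL

1.52 mg/dL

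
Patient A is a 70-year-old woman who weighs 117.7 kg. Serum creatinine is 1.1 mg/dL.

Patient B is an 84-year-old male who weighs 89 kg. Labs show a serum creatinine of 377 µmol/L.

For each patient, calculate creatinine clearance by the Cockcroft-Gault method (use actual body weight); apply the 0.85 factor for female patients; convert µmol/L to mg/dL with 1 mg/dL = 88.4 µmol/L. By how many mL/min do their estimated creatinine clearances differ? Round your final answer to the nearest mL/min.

72 mL/min

Patient A: CrCl = (140 − 70) × 117.7 / (72 × 1.1) × 0.85 = 8239.0 / 79.20 × 0.85 ≈ 88.4 mL/min
Patient B: SCr = 377 / 88.4 = 4.265 mg/dL
Patient B: CrCl = (140 − 84) × 89 / (72 × 4.265) = 4984.0 / 307.08 ≈ 16.2 mL/min
|88.4 − 16.2| = 72.2 mL/min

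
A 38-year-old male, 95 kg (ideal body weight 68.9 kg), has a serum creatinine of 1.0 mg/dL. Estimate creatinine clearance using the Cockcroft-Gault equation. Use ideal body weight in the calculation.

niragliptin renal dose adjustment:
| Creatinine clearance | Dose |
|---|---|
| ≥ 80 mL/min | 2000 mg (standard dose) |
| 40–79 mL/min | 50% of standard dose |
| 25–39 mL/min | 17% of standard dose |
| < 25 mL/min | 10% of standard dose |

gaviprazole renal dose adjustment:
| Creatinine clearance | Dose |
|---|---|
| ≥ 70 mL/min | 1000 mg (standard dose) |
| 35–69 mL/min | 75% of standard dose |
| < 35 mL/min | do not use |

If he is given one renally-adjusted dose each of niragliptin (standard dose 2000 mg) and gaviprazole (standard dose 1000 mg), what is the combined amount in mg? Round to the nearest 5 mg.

3000 mg

CrCl = (140 − 38) × 68.9 / (72 × 1) = 7027.8 / 72.00 ≈ 97.6 mL/min
CrCl ≈ 98 mL/min.
niragliptin: ≥ 80 mL/min → 100% of 2000 mg = 2000 mg.
gaviprazole: ≥ 70 mL/min → 100% of 1000 mg = 1000 mg.
Total = 2000 + 1000 = 3000 mg.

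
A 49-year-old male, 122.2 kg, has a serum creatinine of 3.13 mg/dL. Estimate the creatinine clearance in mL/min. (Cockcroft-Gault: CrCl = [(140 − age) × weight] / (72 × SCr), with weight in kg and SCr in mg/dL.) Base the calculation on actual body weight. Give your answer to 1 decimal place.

49.3 mL/min

CrCl = (140 − 49) × 122.2 / (72 × 3.13) = 11120.2 / 225.36 ≈ 49.3 mL/min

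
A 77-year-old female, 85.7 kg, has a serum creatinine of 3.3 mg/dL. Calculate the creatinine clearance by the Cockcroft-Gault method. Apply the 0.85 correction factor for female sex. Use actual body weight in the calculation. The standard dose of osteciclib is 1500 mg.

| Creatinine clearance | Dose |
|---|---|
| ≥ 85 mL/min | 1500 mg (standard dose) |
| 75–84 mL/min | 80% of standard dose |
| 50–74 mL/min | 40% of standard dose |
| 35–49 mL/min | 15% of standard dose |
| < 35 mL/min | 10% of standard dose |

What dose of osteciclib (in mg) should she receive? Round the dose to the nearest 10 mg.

150 mg

CrCl = (140 − 77) × 85.7 / (72 × 3.3) × 0.85 = 5399.1 / 237.60 × 0.85 ≈ 19.3 mL/min
CrCl ≈ 19 mL/min → bracket < 35 mL/min.
10% of 1500 mg = 150 mg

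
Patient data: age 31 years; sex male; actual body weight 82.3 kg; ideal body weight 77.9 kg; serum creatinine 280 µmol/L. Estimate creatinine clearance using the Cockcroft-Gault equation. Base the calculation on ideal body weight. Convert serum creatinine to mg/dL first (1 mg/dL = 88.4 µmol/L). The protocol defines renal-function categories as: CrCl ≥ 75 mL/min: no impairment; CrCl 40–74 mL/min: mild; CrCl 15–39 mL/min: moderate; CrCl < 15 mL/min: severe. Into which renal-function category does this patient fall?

moderate

SCr = 280 / 88.4 = 3.167 mg/dL
CrCl = (140 − 31) × 77.9 / (72 × 3.167) = 8491.1 / 228.02 ≈ 37.2 mL/min
37 mL/min falls in the 'moderate' range.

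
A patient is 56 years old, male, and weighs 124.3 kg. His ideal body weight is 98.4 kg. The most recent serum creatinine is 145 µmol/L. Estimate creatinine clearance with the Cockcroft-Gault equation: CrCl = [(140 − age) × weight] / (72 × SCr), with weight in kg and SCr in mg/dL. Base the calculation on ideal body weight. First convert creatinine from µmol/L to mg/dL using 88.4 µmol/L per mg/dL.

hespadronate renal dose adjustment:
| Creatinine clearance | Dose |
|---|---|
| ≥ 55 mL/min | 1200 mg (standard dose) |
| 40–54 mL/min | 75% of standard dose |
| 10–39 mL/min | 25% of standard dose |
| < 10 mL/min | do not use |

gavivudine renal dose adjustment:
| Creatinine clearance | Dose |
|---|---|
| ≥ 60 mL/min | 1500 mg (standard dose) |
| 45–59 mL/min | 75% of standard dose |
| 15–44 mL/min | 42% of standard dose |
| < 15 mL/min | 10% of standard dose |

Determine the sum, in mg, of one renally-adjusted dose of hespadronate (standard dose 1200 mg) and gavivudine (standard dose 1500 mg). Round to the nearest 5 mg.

SCr = 145 / 88.4 = 1.64 mg/dL
CrCl = (140 − 56) × 98.4 / (72 × 1.64) = 8265.6 / 118.08 ≈ 70.0 mL/min
CrCl ≈ 70 mL/min.
hespadronate: ≥ 55 mL/min → 100% of 1200 mg = 1200 mg.
gavivudine: ≥ 60 mL/min → 100% of 1500 mg = 1500 mg.
Total = 1200 + 1500 = 2700 mg.

2700 mg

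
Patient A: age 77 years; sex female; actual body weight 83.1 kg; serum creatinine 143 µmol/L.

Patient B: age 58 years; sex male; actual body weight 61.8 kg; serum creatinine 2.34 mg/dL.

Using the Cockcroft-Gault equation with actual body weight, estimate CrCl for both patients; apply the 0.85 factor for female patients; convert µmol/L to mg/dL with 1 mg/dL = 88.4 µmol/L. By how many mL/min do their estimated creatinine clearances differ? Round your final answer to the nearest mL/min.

8 mL/min

Patient A: SCr = 143 / 88.4 = 1.618 mg/dL
Patient A: CrCl = (140 − 77) × 83.1 / (72 × 1.618) × 0.85 = 5235.3 / 116.50 × 0.85 ≈ 38.2 mL/min
Patient B: CrCl = (140 − 58) × 61.8 / (72 × 2.34) = 5067.6 / 168.48 ≈ 30.1 mL/min
|38.2 − 30.1| = 8.1 mL/min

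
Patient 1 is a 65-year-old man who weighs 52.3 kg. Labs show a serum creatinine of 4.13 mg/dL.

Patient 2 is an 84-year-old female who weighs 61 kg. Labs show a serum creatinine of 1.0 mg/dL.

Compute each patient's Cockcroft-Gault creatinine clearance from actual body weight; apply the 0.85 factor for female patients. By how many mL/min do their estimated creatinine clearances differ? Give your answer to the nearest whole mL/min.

27 mL/min

Patient 1: CrCl = (140 − 65) × 52.3 / (72 × 4.13) = 3922.5 / 297.36 ≈ 13.2 mL/min
Patient 2: CrCl = (140 − 84) × 61 / (72 × 1) × 0.85 = 3416.0 / 72.00 × 0.85 ≈ 40.3 mL/min
|13.2 − 40.3| = 27.1 mL/min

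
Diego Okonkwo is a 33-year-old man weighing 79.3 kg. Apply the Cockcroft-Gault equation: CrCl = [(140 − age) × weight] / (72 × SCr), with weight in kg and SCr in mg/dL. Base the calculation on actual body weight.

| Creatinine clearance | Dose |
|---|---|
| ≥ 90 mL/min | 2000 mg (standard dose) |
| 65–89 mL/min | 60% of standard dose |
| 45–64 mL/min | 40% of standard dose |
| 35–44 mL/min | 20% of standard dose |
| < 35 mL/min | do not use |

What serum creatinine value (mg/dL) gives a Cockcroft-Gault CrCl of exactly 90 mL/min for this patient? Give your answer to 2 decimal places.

1.31 mg/dL

Standard dose requires CrCl ≥ 90 mL/min.
Set (140 − 33) × 79.3 / (72 × SCr) = 90
SCr = (140 − 33) × 79.3 / (72 × 90) = 1.309 mg/dL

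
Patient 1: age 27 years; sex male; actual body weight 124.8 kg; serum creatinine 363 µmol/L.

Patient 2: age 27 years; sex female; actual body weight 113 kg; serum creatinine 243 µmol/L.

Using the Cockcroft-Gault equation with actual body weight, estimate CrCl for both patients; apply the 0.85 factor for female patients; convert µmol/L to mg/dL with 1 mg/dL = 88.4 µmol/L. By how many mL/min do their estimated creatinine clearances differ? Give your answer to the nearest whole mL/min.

Patient 1: SCr = 363 / 88.4 = 4.106 mg/dL
Patient 1: CrCl = (140 − 27) × 124.8 / (72 × 4.106) = 14102.4 / 295.63 ≈ 47.7 mL/min
Patient 2: SCr = 243 / 88.4 = 2.749 mg/dL
Patient 2: CrCl = (140 − 27) × 113 / (72 × 2.749) × 0.85 = 12769.0 / 197.93 × 0.85 ≈ 54.8 mL/min
|47.7 − 54.8| = 7.1 mL/min

7 mL/min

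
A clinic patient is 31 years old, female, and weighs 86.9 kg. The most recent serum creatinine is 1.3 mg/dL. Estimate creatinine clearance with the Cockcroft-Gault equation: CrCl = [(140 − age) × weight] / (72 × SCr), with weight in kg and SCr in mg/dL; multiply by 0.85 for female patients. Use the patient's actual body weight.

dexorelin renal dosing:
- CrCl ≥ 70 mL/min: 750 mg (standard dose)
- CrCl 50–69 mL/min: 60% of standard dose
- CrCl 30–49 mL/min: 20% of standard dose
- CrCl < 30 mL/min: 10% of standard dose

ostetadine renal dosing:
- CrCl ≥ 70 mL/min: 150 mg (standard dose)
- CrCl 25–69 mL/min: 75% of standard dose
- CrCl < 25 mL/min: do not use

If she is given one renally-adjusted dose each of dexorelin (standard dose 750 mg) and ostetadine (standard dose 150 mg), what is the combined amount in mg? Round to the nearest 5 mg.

CrCl = (140 − 31) × 86.9 / (72 × 1.3) × 0.85 = 9472.1 / 93.60 × 0.85 ≈ 86.0 mL/min
CrCl ≈ 86 mL/min.
dexorelin: ≥ 70 mL/min → 100% of 750 mg = 750 mg.
ostetadine: ≥ 70 mL/min → 100% of 150 mg = 150 mg.
Total = 750 + 150 = 900 mg.

900 mg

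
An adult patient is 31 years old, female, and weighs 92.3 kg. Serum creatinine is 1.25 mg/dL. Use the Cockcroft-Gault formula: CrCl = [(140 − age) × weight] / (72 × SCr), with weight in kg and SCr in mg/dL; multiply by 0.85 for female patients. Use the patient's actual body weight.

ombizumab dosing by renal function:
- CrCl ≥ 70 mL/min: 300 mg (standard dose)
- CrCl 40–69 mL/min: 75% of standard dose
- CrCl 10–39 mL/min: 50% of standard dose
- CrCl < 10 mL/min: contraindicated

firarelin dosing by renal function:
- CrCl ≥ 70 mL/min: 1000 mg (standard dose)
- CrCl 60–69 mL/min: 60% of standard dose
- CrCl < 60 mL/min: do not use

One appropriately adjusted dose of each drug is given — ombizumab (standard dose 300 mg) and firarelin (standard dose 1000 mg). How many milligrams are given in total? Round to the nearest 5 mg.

CrCl = (140 − 31) × 92.3 / (72 × 1.25) × 0.85 = 10060.7 / 90.00 × 0.85 ≈ 95.0 mL/min
CrCl ≈ 95 mL/min.
ombizumab: ≥ 70 mL/min → 100% of 300 mg = 300 mg.
firarelin: ≥ 70 mL/min → 100% of 1000 mg = 1000 mg.
Total = 300 + 1000 = 1300 mg.

1300 mg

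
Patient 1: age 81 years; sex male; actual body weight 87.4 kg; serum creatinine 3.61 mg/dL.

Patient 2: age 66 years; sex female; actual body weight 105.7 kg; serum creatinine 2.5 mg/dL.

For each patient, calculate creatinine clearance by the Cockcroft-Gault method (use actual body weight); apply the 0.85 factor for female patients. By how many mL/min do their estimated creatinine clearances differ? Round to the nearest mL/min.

17 mL/min

Patient 1: CrCl = (140 − 81) × 87.4 / (72 × 3.61) = 5156.6 / 259.92 ≈ 19.8 mL/min
Patient 2: CrCl = (140 − 66) × 105.7 / (72 × 2.5) × 0.85 = 7821.8 / 180.00 × 0.85 ≈ 36.9 mL/min
|19.8 − 36.9| = 17.1 mL/min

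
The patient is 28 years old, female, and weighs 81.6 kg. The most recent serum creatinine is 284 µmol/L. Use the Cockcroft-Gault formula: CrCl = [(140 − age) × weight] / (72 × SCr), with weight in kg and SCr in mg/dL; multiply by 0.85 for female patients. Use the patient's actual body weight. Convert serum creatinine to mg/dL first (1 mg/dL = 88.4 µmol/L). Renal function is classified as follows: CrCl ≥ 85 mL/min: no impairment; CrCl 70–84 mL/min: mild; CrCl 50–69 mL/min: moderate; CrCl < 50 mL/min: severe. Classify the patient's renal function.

severe

SCr = 284 / 88.4 = 3.213 mg/dL
CrCl = (140 − 28) × 81.6 / (72 × 3.213) × 0.85 = 9139.2 / 231.34 × 0.85 ≈ 33.6 mL/min
34 mL/min falls in the 'severe' range.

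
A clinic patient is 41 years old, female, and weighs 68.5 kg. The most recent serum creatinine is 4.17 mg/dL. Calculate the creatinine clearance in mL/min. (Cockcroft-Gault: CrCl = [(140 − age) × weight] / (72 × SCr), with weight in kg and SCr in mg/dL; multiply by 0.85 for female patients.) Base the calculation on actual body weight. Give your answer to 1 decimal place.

CrCl = (140 − 41) × 68.5 / (72 × 4.17) × 0.85 = 6781.5 / 300.24 × 0.85 ≈ 19.2 mL/min

19.2 mL/min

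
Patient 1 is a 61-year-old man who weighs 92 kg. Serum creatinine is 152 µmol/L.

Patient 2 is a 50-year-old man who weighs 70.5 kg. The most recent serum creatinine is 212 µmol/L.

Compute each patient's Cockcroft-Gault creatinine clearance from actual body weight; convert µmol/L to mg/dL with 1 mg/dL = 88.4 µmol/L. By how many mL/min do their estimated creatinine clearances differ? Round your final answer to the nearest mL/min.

22 mL/min

Patient 1: SCr = 152 / 88.4 = 1.719 mg/dL
Patient 1: CrCl = (140 − 61) × 92 / (72 × 1.719) = 7268.0 / 123.77 ≈ 58.7 mL/min
Patient 2: SCr = 212 / 88.4 = 2.398 mg/dL
Patient 2: CrCl = (140 − 50) × 70.5 / (72 × 2.398) = 6345.0 / 172.66 ≈ 36.7 mL/min
|58.7 − 36.7| = 22.0 mL/min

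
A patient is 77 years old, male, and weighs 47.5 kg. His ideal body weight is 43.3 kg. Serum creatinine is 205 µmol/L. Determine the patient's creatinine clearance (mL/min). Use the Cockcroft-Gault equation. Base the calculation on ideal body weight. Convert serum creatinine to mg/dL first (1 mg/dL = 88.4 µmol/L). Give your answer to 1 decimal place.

16.3 mL/min

SCr = 205 / 88.4 = 2.319 mg/dL
CrCl = (140 − 77) × 43.3 / (72 × 2.319) = 2727.9 / 166.97 ≈ 16.3 mL/min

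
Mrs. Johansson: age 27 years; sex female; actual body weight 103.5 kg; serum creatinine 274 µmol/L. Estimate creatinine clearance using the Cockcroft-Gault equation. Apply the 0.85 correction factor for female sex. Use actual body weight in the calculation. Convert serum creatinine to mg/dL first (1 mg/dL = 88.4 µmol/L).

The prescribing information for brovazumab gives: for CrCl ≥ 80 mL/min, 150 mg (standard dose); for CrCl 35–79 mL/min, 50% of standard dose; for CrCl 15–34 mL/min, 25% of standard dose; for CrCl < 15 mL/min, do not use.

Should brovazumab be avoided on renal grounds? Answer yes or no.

no

SCr = 274 / 88.4 = 3.1 mg/dL
CrCl = (140 − 27) × 103.5 / (72 × 3.1) × 0.85 = 11695.5 / 223.20 × 0.85 ≈ 44.5 mL/min
CrCl ≈ 45 mL/min, which is ≥ 15 mL/min.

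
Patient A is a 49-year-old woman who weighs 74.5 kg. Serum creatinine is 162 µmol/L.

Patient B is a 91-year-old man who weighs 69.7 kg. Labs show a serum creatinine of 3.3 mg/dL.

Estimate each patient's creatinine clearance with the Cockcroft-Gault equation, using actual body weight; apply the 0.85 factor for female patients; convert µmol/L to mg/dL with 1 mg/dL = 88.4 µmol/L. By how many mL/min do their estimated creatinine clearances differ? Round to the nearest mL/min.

29 mL/min

Patient A: SCr = 162 / 88.4 = 1.833 mg/dL
Patient A: CrCl = (140 − 49) × 74.5 / (72 × 1.833) × 0.85 = 6779.5 / 131.98 × 0.85 ≈ 43.7 mL/min
Patient B: CrCl = (140 − 91) × 69.7 / (72 × 3.3) = 3415.3 / 237.60 ≈ 14.4 mL/min
|43.7 − 14.4| = 29.3 mL/min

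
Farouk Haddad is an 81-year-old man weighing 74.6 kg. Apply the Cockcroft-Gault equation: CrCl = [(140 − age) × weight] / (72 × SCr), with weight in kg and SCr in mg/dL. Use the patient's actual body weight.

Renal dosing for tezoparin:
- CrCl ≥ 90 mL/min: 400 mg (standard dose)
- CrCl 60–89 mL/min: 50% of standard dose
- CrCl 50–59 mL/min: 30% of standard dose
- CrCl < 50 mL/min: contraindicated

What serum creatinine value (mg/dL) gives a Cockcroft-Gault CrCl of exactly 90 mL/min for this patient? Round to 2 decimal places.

Standard dose requires CrCl ≥ 90 mL/min.
Set (140 − 81) × 74.6 / (72 × SCr) = 90
SCr = (140 − 81) × 74.6 / (72 × 90) = 0.679 mg/dL

0.68 mg/dL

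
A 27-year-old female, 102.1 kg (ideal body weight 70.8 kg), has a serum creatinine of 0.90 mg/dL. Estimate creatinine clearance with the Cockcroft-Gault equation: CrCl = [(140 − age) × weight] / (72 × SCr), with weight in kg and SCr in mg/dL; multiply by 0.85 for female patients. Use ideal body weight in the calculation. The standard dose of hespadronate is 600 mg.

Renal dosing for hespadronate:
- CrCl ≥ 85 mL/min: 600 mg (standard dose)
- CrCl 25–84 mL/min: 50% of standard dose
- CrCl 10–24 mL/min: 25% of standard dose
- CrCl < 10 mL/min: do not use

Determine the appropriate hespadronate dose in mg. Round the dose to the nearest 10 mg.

CrCl = (140 − 27) × 70.8 / (72 × 0.9) × 0.85 = 8000.4 / 64.80 × 0.85 ≈ 104.9 mL/min
CrCl ≈ 105 mL/min → bracket ≥ 85 mL/min.
100% of 600 mg = 600 mg

600 mg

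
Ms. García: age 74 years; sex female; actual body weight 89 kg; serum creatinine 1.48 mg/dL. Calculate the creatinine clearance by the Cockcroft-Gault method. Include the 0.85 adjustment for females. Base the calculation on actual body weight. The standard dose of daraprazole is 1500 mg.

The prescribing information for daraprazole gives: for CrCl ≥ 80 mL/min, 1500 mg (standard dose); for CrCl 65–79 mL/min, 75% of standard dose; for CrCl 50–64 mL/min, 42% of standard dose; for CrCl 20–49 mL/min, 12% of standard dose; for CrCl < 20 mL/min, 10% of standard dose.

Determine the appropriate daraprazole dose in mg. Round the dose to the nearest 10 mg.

180 mg

CrCl = (140 − 74) × 89 / (72 × 1.48) × 0.85 = 5874.0 / 106.56 × 0.85 ≈ 46.9 mL/min
CrCl ≈ 47 mL/min → bracket 20–49 mL/min.
12% of 1500 mg = 180 mg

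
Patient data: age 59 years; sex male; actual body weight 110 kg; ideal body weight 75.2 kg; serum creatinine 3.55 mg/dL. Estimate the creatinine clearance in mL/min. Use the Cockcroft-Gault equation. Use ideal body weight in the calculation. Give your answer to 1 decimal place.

23.8 mL/min

CrCl = (140 − 59) × 75.2 / (72 × 3.55) = 6091.2 / 255.60 ≈ 23.8 mL/min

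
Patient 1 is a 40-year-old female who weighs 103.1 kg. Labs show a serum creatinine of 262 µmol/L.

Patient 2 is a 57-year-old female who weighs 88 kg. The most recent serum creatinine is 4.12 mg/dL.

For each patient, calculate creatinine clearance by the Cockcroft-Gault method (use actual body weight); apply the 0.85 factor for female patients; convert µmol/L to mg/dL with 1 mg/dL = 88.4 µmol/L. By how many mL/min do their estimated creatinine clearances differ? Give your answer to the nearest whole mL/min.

Patient 1: SCr = 262 / 88.4 = 2.964 mg/dL
Patient 1: CrCl = (140 − 40) × 103.1 / (72 × 2.964) × 0.85 = 10310.0 / 213.41 × 0.85 ≈ 41.1 mL/min
Patient 2: CrCl = (140 − 57) × 88 / (72 × 4.12) × 0.85 = 7304.0 / 296.64 × 0.85 ≈ 20.9 mL/min
|41.1 − 20.9| = 20.2 mL/min

20 mL/min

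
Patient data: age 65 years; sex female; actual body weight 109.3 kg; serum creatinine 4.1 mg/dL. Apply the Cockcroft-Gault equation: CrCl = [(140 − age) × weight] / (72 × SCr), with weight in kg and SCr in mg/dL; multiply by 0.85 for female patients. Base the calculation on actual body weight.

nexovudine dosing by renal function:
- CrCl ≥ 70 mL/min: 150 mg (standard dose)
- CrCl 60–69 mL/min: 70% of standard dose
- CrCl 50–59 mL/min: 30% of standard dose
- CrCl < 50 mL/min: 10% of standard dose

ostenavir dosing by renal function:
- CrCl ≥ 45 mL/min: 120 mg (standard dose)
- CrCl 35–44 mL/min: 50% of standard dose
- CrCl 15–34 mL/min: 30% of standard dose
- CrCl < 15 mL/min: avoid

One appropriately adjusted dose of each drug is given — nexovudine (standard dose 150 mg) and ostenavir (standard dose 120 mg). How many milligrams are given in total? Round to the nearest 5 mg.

50 mg

CrCl = (140 − 65) × 109.3 / (72 × 4.1) × 0.85 = 8197.5 / 295.20 × 0.85 ≈ 23.6 mL/min
CrCl ≈ 24 mL/min.
nexovudine: < 50 mL/min → 10% of 150 mg = 15 mg.
ostenavir: 15–34 mL/min → 30% of 120 mg = 36 mg.
Total = 15 + 36 = 51 mg.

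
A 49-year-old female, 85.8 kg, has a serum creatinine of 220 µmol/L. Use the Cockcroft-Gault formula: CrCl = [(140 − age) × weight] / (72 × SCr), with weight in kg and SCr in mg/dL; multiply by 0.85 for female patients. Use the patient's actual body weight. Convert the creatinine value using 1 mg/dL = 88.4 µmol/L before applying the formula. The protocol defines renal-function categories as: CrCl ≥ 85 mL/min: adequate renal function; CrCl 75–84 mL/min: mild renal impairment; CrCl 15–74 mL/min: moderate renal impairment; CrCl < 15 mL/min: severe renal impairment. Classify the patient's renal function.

SCr = 220 / 88.4 = 2.489 mg/dL
CrCl = (140 − 49) × 85.8 / (72 × 2.489) × 0.85 = 7807.8 / 179.21 × 0.85 ≈ 37.0 mL/min
37 mL/min falls in the 'moderate renal impairment' range.

moderate renal impairment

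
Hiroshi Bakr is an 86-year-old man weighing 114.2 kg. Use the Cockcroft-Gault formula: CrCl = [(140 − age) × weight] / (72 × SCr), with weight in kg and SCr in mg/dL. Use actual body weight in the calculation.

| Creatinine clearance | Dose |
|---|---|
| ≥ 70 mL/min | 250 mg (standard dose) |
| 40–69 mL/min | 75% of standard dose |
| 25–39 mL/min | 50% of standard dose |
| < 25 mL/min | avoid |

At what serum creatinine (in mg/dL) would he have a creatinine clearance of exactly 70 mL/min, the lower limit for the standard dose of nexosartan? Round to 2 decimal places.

1.22 mg/dL

Standard dose requires CrCl ≥ 70 mL/min.
Set (140 − 86) × 114.2 / (72 × SCr) = 70
SCr = (140 − 86) × 114.2 / (72 × 70) = 1.224 mg/dL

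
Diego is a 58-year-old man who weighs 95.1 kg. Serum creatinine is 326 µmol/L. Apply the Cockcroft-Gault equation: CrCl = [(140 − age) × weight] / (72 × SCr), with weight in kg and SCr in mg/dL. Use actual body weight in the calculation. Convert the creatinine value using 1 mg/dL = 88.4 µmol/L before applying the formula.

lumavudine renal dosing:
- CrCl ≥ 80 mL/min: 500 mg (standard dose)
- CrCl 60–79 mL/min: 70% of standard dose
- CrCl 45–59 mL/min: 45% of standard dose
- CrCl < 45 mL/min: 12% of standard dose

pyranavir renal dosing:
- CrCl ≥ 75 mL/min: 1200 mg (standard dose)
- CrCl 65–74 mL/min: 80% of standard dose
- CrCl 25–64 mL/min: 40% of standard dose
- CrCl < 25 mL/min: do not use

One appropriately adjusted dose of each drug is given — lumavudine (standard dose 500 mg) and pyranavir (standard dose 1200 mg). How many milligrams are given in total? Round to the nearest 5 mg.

SCr = 326 / 88.4 = 3.688 mg/dL
CrCl = (140 − 58) × 95.1 / (72 × 3.688) = 7798.2 / 265.54 ≈ 29.4 mL/min
CrCl ≈ 29 mL/min.
lumavudine: < 45 mL/min → 12% of 500 mg = 60 mg.
pyranavir: 25–64 mL/min → 40% of 1200 mg = 480 mg.
Total = 60 + 480 = 540 mg.

540 mg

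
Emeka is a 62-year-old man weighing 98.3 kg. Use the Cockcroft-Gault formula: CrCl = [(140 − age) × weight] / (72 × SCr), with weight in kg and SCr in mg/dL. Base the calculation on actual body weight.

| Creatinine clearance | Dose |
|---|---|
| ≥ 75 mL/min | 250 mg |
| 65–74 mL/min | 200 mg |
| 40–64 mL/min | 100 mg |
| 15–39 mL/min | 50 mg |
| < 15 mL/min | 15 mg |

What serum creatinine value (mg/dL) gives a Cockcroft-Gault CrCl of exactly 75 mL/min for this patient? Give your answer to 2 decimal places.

1.42 mg/dL

Standard dose requires CrCl ≥ 75 mL/min.
Set (140 − 62) × 98.3 / (72 × SCr) = 75
SCr = (140 − 62) × 98.3 / (72 × 75) = 1.420 mg/dL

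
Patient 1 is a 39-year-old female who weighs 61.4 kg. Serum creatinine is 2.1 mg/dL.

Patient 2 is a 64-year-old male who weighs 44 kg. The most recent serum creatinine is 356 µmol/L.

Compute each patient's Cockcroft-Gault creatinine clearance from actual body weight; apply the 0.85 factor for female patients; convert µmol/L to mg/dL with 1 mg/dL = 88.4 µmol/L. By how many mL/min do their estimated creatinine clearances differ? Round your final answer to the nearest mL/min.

23 mL/min

Patient 1: CrCl = (140 − 39) × 61.4 / (72 × 2.1) × 0.85 = 6201.4 / 151.20 × 0.85 ≈ 34.9 mL/min
Patient 2: SCr = 356 / 88.4 = 4.027 mg/dL
Patient 2: CrCl = (140 − 64) × 44 / (72 × 4.027) = 3344.0 / 289.94 ≈ 11.5 mL/min
|34.9 − 11.5| = 23.4 mL/min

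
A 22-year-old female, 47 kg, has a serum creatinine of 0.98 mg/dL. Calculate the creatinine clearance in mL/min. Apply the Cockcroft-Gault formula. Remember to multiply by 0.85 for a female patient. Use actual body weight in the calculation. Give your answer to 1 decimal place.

66.8 mL/min

CrCl = (140 − 22) × 47 / (72 × 0.98) × 0.85 = 5546.0 / 70.56 × 0.85 ≈ 66.8 mL/min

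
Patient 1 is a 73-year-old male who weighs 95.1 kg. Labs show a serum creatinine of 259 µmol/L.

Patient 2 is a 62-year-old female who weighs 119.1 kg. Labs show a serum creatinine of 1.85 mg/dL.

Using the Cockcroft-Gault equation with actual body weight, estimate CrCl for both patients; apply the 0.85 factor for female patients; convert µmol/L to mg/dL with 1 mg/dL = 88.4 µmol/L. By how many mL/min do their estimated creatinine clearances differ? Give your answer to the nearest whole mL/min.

29 mL/min

Patient 1: SCr = 259 / 88.4 = 2.93 mg/dL
Patient 1: CrCl = (140 − 73) × 95.1 / (72 × 2.93) = 6371.7 / 210.96 ≈ 30.2 mL/min
Patient 2: CrCl = (140 − 62) × 119.1 / (72 × 1.85) × 0.85 = 9289.8 / 133.20 × 0.85 ≈ 59.3 mL/min
|30.2 − 59.3| = 29.1 mL/min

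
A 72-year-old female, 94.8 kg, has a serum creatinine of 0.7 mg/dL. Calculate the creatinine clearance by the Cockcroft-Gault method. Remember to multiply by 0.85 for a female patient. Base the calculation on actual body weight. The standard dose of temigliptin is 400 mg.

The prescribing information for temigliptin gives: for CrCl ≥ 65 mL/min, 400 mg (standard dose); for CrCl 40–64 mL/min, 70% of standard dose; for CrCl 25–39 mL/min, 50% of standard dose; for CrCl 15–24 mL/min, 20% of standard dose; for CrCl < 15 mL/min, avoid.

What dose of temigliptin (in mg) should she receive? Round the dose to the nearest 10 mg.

400 mg

CrCl = (140 − 72) × 94.8 / (72 × 0.7) × 0.85 = 6446.4 / 50.40 × 0.85 ≈ 108.7 mL/min
CrCl ≈ 109 mL/min → bracket ≥ 65 mL/min.
100% of 400 mg = 400 mg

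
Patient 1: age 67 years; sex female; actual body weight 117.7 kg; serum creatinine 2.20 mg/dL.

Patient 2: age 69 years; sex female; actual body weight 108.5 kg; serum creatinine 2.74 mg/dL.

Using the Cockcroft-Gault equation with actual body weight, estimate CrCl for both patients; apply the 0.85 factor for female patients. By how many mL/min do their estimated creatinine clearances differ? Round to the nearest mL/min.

13 mL/min

Patient 1: CrCl = (140 − 67) × 117.7 / (72 × 2.2) × 0.85 = 8592.1 / 158.40 × 0.85 ≈ 46.1 mL/min
Patient 2: CrCl = (140 − 69) × 108.5 / (72 × 2.74) × 0.85 = 7703.5 / 197.28 × 0.85 ≈ 33.2 mL/min
|46.1 − 33.2| = 12.9 mL/min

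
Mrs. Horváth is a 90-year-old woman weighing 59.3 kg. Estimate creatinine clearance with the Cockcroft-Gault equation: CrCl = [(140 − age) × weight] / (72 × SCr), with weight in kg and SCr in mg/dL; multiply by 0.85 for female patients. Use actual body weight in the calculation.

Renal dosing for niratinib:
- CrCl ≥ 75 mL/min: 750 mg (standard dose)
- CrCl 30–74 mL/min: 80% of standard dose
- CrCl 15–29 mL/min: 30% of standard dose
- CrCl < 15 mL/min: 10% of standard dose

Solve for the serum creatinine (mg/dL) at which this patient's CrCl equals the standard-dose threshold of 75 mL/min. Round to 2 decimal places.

0.47 mg/dL

Standard dose requires CrCl ≥ 75 mL/min.
Set (140 − 90) × 59.3 × 0.85 / (72 × SCr) = 75
SCr = (140 − 90) × 59.3 × 0.85 / (72 × 75) = 0.467 mg/dL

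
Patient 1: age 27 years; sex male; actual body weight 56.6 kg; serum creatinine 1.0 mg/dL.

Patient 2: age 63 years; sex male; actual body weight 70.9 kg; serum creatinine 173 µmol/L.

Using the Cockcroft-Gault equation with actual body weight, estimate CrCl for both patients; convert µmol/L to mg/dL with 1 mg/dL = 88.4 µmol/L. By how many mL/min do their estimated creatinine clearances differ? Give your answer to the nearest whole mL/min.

Patient 1: CrCl = (140 − 27) × 56.6 / (72 × 1) = 6395.8 / 72.00 ≈ 88.8 mL/min
Patient 2: SCr = 173 / 88.4 = 1.957 mg/dL
Patient 2: CrCl = (140 − 63) × 70.9 / (72 × 1.957) = 5459.3 / 140.90 ≈ 38.7 mL/min
|88.8 − 38.7| = 50.1 mL/min

50 mL/min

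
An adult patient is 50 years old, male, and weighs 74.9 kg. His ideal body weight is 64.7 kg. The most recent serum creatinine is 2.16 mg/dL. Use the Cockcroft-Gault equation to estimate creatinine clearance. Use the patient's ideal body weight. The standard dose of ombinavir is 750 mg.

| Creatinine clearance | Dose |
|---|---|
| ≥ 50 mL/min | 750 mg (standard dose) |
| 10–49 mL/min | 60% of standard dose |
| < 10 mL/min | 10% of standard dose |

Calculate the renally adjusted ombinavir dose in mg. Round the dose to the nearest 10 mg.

CrCl = (140 − 50) × 64.7 / (72 × 2.16) = 5823.0 / 155.52 ≈ 37.4 mL/min
CrCl ≈ 37 mL/min → bracket 10–49 mL/min.
60% of 750 mg = 450 mg

450 mg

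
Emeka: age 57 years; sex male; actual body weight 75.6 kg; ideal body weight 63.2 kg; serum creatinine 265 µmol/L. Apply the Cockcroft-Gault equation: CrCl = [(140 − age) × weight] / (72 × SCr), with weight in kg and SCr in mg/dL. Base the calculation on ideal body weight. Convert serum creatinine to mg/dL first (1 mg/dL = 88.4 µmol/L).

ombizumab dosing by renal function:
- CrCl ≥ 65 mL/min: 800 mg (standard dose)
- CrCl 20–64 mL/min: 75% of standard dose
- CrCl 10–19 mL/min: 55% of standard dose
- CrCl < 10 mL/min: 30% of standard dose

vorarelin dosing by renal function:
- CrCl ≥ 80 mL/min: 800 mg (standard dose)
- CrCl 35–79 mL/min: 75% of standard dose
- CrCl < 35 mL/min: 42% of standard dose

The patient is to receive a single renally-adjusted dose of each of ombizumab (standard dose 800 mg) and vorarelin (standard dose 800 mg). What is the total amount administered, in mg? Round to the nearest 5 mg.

935 mg

SCr = 265 / 88.4 = 2.998 mg/dL
CrCl = (140 − 57) × 63.2 / (72 × 2.998) = 5245.6 / 215.86 ≈ 24.3 mL/min
CrCl ≈ 24 mL/min.
ombizumab: 20–64 mL/min → 75% of 800 mg = 600 mg.
vorarelin: < 35 mL/min → 42% of 800 mg = 336 mg.
Total = 600 + 336 = 936 mg.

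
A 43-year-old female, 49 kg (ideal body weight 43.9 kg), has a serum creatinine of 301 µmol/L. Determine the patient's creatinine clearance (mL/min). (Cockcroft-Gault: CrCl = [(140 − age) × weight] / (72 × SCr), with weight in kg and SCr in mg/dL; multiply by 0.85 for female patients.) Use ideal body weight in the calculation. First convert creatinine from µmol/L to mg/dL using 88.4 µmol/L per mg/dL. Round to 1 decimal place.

SCr = 301 / 88.4 = 3.405 mg/dL
CrCl = (140 − 43) × 43.9 / (72 × 3.405) × 0.85 = 4258.3 / 245.16 × 0.85 ≈ 14.8 mL/min

14.8 mL/min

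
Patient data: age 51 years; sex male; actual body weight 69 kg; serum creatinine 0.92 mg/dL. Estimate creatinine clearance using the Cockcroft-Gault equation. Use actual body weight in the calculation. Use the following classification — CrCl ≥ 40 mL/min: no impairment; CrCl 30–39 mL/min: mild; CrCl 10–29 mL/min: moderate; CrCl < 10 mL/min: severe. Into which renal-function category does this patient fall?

no impairment

CrCl = (140 − 51) × 69 / (72 × 0.92) = 6141.0 / 66.24 ≈ 92.7 mL/min
93 mL/min falls in the 'no impairment' range.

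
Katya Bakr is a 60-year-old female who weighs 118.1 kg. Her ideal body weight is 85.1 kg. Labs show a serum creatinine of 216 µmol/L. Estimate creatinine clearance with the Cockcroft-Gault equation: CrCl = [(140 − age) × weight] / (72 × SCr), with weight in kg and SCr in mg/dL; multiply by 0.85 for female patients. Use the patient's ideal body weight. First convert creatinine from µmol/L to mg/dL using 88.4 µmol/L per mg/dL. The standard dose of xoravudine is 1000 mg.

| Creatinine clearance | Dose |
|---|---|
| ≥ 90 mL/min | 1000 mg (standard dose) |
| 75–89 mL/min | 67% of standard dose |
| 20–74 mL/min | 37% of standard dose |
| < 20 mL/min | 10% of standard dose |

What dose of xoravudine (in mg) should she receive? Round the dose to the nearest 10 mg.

SCr = 216 / 88.4 = 2.443 mg/dL
CrCl = (140 − 60) × 85.1 / (72 × 2.443) × 0.85 = 6808.0 / 175.90 × 0.85 ≈ 32.9 mL/min
CrCl ≈ 33 mL/min → bracket 20–74 mL/min.
37% of 1000 mg = 370 mg

370 mg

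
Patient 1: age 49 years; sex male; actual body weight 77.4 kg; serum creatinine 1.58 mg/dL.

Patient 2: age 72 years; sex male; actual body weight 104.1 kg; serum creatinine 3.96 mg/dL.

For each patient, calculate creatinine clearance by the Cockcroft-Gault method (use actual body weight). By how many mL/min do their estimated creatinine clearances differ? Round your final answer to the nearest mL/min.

37 mL/min

Patient 1: CrCl = (140 − 49) × 77.4 / (72 × 1.58) = 7043.4 / 113.76 ≈ 61.9 mL/min
Patient 2: CrCl = (140 − 72) × 104.1 / (72 × 3.96) = 7078.8 / 285.12 ≈ 24.8 mL/min
|61.9 − 24.8| = 37.1 mL/min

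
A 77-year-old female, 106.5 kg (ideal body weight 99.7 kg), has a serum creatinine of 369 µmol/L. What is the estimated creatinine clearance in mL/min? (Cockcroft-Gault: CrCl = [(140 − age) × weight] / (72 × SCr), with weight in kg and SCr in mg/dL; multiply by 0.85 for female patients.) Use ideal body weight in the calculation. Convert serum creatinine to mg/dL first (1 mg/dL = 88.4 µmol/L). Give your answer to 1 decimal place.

17.8 mL/min

SCr = 369 / 88.4 = 4.174 mg/dL
CrCl = (140 − 77) × 99.7 / (72 × 4.174) × 0.85 = 6281.1 / 300.53 × 0.85 ≈ 17.8 mL/min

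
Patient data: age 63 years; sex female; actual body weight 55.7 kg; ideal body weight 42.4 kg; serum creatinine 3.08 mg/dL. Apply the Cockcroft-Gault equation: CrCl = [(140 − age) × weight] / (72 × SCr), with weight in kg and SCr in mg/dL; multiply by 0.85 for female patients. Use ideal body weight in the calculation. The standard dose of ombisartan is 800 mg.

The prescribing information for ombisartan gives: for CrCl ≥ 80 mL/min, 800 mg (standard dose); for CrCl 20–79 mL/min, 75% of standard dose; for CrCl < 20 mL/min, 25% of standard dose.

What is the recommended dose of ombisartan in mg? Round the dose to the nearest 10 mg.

200 mg

CrCl = (140 − 63) × 42.4 / (72 × 3.08) × 0.85 = 3264.8 / 221.76 × 0.85 ≈ 12.5 mL/min
CrCl ≈ 13 mL/min → bracket < 20 mL/min.
25% of 800 mg = 200 mg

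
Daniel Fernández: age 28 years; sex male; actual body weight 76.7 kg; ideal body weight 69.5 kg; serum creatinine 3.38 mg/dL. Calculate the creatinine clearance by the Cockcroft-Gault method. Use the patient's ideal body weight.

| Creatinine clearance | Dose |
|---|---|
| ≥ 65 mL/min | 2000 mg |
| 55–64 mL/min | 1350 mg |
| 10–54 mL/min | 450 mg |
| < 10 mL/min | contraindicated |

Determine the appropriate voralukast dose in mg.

CrCl = (140 − 28) × 69.5 / (72 × 3.38) = 7784.0 / 243.36 ≈ 32.0 mL/min
CrCl ≈ 32 mL/min → bracket 10–54 mL/min.
Dose for this bracket: 450 mg.

450 mg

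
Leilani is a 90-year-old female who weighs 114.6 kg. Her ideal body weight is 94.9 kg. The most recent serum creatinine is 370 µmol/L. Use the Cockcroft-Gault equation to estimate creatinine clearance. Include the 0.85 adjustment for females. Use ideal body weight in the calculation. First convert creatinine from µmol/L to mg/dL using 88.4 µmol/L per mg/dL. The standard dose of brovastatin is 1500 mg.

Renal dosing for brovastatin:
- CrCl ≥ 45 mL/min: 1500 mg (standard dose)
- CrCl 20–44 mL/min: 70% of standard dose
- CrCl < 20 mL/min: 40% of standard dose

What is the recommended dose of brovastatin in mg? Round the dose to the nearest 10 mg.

600 mg

SCr = 370 / 88.4 = 4.186 mg/dL
CrCl = (140 − 90) × 94.9 / (72 × 4.186) × 0.85 = 4745.0 / 301.39 × 0.85 ≈ 13.4 mL/min
CrCl ≈ 13 mL/min → bracket < 20 mL/min.
40% of 1500 mg = 600 mg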